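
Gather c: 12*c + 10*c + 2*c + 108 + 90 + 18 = 24*c + 216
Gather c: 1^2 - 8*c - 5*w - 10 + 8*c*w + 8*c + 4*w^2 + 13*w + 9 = 8*c*w + 4*w^2 + 8*w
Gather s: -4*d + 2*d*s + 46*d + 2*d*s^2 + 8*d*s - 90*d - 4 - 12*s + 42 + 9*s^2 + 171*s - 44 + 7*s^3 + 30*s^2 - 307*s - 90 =-48*d + 7*s^3 + s^2*(2*d + 39) + s*(10*d - 148) - 96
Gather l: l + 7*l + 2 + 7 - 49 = 8*l - 40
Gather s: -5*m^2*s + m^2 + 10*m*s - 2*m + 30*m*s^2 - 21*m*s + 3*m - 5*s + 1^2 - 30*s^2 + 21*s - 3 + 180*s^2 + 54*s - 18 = m^2 + m + s^2*(30*m + 150) + s*(-5*m^2 - 11*m + 70) - 20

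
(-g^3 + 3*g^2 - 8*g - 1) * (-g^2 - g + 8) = g^5 - 2*g^4 - 3*g^3 + 33*g^2 - 63*g - 8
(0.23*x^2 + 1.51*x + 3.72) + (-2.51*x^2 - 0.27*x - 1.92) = -2.28*x^2 + 1.24*x + 1.8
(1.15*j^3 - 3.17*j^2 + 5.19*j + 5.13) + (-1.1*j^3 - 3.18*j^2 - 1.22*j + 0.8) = 0.0499999999999998*j^3 - 6.35*j^2 + 3.97*j + 5.93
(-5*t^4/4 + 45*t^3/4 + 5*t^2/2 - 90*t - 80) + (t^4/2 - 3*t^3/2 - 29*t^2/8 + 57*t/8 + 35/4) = -3*t^4/4 + 39*t^3/4 - 9*t^2/8 - 663*t/8 - 285/4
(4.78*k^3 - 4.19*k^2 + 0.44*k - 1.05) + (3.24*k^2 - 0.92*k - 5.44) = 4.78*k^3 - 0.95*k^2 - 0.48*k - 6.49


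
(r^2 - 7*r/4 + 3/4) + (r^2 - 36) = 2*r^2 - 7*r/4 - 141/4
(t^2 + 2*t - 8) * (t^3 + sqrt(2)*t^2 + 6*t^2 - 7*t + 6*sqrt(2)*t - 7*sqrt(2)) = t^5 + sqrt(2)*t^4 + 8*t^4 - 3*t^3 + 8*sqrt(2)*t^3 - 62*t^2 - 3*sqrt(2)*t^2 - 62*sqrt(2)*t + 56*t + 56*sqrt(2)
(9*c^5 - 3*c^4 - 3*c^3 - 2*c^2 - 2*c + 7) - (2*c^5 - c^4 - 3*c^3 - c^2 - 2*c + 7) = 7*c^5 - 2*c^4 - c^2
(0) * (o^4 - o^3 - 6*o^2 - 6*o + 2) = 0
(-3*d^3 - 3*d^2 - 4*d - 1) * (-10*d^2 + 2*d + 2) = 30*d^5 + 24*d^4 + 28*d^3 - 4*d^2 - 10*d - 2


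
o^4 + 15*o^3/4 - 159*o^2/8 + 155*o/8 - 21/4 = (o - 2)*(o - 3/4)*(o - 1/2)*(o + 7)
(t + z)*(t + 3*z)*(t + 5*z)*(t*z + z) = t^4*z + 9*t^3*z^2 + t^3*z + 23*t^2*z^3 + 9*t^2*z^2 + 15*t*z^4 + 23*t*z^3 + 15*z^4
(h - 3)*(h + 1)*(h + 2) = h^3 - 7*h - 6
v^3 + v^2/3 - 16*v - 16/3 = (v - 4)*(v + 1/3)*(v + 4)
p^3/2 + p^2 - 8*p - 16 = (p/2 + 1)*(p - 4)*(p + 4)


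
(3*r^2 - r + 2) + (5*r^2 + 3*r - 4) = 8*r^2 + 2*r - 2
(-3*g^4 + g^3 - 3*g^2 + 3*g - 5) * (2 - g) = 3*g^5 - 7*g^4 + 5*g^3 - 9*g^2 + 11*g - 10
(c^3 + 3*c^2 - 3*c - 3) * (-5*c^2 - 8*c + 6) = -5*c^5 - 23*c^4 - 3*c^3 + 57*c^2 + 6*c - 18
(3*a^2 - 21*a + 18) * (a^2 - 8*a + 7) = 3*a^4 - 45*a^3 + 207*a^2 - 291*a + 126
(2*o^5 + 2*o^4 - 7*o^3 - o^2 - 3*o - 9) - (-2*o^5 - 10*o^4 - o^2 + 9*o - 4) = 4*o^5 + 12*o^4 - 7*o^3 - 12*o - 5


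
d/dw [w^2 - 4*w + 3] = 2*w - 4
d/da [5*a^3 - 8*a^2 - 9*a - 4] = 15*a^2 - 16*a - 9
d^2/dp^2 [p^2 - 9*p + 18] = 2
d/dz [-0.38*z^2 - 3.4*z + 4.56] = -0.76*z - 3.4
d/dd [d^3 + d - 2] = 3*d^2 + 1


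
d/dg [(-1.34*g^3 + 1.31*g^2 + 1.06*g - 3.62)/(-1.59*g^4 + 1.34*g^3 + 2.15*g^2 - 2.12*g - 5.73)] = (-2.1306*g^6 + 4.1658*g^5 + 0.4198*g^4 - 20.1824*g^3 + 32.5308*g^2 + 0.553399999999996*g - 13.7482)/(2.5281*g^8 - 4.2612*g^7 - 5.0414*g^6 + 12.5036*g^5 + 17.1623*g^4 - 24.4724*g^3 - 20.1446*g^2 + 24.2952*g + 32.8329)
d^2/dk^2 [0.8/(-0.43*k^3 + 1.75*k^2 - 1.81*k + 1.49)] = ((2.064*k - 2.8)*(0.43*k^3 - 1.75*k^2 + 1.81*k - 1.49) - 0.8*(1.29*k^2 - 3.5*k + 1.81)*(2.58*k^2 - 7.0*k + 3.62))/(0.43*k^3 - 1.75*k^2 + 1.81*k - 1.49)^3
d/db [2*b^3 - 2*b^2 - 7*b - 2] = 6*b^2 - 4*b - 7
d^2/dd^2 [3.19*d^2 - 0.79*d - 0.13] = 6.38000000000000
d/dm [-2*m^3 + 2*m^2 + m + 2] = -6*m^2 + 4*m + 1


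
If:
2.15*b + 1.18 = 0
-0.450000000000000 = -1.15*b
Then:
No Solution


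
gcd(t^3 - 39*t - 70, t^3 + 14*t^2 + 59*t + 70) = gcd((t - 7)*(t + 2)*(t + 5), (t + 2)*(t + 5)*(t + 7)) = t^2 + 7*t + 10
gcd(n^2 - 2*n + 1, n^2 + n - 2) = n - 1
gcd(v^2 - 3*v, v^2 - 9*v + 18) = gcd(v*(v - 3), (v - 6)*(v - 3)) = v - 3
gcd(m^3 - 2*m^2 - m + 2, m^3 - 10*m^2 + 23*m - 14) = m^2 - 3*m + 2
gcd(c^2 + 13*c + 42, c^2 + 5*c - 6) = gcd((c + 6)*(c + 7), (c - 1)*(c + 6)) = c + 6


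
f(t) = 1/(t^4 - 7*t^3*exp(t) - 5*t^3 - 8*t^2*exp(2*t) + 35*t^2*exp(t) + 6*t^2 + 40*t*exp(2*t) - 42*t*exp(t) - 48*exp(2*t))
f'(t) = (7*t^3*exp(t) - 4*t^3 + 16*t^2*exp(2*t) - 14*t^2*exp(t) + 15*t^2 - 64*t*exp(2*t) - 28*t*exp(t) - 12*t + 56*exp(2*t) + 42*exp(t))/(t^4 - 7*t^3*exp(t) - 5*t^3 - 8*t^2*exp(2*t) + 35*t^2*exp(t) + 6*t^2 + 40*t*exp(2*t) - 42*t*exp(t) - 48*exp(2*t))^2 = (7*t^3*exp(t) - 4*t^3 + 16*t^2*exp(2*t) - 14*t^2*exp(t) + 15*t^2 - 64*t*exp(2*t) - 28*t*exp(t) - 12*t + 56*exp(2*t) + 42*exp(t))/(-t^4 + 7*t^3*exp(t) + 5*t^3 + 8*t^2*exp(2*t) - 35*t^2*exp(t) - 6*t^2 - 40*t*exp(2*t) + 42*t*exp(t) + 48*exp(2*t))^2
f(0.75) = -0.01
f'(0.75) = 0.01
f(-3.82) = 0.00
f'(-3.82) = 0.00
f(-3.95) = 0.00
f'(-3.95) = 0.00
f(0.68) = -0.01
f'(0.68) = 0.01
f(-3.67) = 0.00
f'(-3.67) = 0.00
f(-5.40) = 0.00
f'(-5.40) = 0.00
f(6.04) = -0.00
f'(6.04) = 0.00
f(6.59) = -0.00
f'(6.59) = 0.00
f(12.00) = 0.00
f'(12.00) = 0.00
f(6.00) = 0.00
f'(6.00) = 0.00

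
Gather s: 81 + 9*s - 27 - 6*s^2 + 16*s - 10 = -6*s^2 + 25*s + 44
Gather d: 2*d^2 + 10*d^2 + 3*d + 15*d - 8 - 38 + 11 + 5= 12*d^2 + 18*d - 30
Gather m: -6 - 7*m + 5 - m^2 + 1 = -m^2 - 7*m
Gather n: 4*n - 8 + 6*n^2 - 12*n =6*n^2 - 8*n - 8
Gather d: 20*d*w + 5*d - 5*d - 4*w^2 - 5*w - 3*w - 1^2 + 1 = 20*d*w - 4*w^2 - 8*w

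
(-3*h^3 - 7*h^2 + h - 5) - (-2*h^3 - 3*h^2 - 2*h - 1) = -h^3 - 4*h^2 + 3*h - 4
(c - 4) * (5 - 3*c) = -3*c^2 + 17*c - 20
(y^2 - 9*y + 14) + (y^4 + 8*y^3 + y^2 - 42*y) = y^4 + 8*y^3 + 2*y^2 - 51*y + 14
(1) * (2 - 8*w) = 2 - 8*w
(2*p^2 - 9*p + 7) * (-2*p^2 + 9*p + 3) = -4*p^4 + 36*p^3 - 89*p^2 + 36*p + 21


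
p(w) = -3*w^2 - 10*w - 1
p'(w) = -6*w - 10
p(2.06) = -34.33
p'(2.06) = -22.36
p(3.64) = -77.15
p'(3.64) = -31.84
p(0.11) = -2.14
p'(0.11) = -10.66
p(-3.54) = -3.19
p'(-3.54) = 11.24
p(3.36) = -68.47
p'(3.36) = -30.16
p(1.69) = -26.47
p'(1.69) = -20.14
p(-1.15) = 6.53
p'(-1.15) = -3.10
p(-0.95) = 5.79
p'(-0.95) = -4.30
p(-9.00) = -154.00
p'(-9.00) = 44.00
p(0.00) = -1.00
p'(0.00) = -10.00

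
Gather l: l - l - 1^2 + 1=0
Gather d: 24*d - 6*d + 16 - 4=18*d + 12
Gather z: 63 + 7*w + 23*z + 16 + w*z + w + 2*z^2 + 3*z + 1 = 8*w + 2*z^2 + z*(w + 26) + 80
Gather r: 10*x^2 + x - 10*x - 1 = 10*x^2 - 9*x - 1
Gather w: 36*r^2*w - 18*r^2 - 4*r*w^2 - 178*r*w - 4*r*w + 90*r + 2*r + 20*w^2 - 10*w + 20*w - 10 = -18*r^2 + 92*r + w^2*(20 - 4*r) + w*(36*r^2 - 182*r + 10) - 10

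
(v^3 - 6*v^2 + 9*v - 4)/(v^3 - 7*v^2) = (v^3 - 6*v^2 + 9*v - 4)/(v^2*(v - 7))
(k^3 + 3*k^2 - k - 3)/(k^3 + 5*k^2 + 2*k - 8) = (k^2 + 4*k + 3)/(k^2 + 6*k + 8)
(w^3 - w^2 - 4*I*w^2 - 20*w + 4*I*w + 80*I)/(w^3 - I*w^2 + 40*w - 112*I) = (w^2 - w - 20)/(w^2 + 3*I*w + 28)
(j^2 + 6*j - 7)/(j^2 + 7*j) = (j - 1)/j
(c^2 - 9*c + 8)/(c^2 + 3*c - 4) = (c - 8)/(c + 4)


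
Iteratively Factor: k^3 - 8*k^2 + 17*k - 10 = (k - 1)*(k^2 - 7*k + 10) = (k - 2)*(k - 1)*(k - 5)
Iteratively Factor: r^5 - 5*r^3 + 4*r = (r - 2)*(r^4 + 2*r^3 - r^2 - 2*r) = (r - 2)*(r + 2)*(r^3 - r) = (r - 2)*(r + 1)*(r + 2)*(r^2 - r) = r*(r - 2)*(r + 1)*(r + 2)*(r - 1)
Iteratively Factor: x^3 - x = (x + 1)*(x^2 - x) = (x - 1)*(x + 1)*(x)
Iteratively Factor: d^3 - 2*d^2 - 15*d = (d + 3)*(d^2 - 5*d) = d*(d + 3)*(d - 5)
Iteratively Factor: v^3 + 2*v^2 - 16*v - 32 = (v + 2)*(v^2 - 16) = (v + 2)*(v + 4)*(v - 4)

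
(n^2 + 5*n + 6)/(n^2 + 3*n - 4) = (n^2 + 5*n + 6)/(n^2 + 3*n - 4)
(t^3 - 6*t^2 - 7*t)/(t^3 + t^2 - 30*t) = (t^2 - 6*t - 7)/(t^2 + t - 30)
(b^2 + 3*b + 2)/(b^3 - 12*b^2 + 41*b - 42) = (b^2 + 3*b + 2)/(b^3 - 12*b^2 + 41*b - 42)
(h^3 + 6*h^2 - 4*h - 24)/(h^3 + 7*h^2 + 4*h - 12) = (h - 2)/(h - 1)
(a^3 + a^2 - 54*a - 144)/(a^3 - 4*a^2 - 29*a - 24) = (a + 6)/(a + 1)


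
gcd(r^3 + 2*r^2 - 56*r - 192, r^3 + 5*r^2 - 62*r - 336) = r^2 - 2*r - 48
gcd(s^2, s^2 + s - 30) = 1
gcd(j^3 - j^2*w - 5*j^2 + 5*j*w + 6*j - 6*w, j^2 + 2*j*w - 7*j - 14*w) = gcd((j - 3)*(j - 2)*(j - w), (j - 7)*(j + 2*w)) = 1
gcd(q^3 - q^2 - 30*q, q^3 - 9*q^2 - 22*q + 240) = q^2 - q - 30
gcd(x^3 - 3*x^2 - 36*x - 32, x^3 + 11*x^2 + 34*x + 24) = x^2 + 5*x + 4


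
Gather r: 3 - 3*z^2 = 3 - 3*z^2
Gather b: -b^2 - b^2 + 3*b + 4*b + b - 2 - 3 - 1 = -2*b^2 + 8*b - 6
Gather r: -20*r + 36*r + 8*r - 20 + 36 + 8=24*r + 24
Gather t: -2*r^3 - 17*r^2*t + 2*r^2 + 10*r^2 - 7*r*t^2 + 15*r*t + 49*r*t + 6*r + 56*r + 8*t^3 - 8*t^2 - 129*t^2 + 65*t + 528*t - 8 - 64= -2*r^3 + 12*r^2 + 62*r + 8*t^3 + t^2*(-7*r - 137) + t*(-17*r^2 + 64*r + 593) - 72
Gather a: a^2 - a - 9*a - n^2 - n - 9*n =a^2 - 10*a - n^2 - 10*n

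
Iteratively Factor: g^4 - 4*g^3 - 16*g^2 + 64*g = (g + 4)*(g^3 - 8*g^2 + 16*g) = (g - 4)*(g + 4)*(g^2 - 4*g) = (g - 4)^2*(g + 4)*(g)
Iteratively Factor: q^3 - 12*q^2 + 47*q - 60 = (q - 3)*(q^2 - 9*q + 20) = (q - 4)*(q - 3)*(q - 5)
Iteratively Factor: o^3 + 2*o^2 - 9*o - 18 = (o - 3)*(o^2 + 5*o + 6) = (o - 3)*(o + 2)*(o + 3)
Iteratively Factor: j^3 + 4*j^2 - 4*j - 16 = (j + 2)*(j^2 + 2*j - 8) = (j - 2)*(j + 2)*(j + 4)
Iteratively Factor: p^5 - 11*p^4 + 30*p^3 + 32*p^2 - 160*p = (p)*(p^4 - 11*p^3 + 30*p^2 + 32*p - 160) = p*(p - 5)*(p^3 - 6*p^2 + 32) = p*(p - 5)*(p - 4)*(p^2 - 2*p - 8) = p*(p - 5)*(p - 4)*(p + 2)*(p - 4)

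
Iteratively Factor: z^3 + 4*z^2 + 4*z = (z)*(z^2 + 4*z + 4) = z*(z + 2)*(z + 2)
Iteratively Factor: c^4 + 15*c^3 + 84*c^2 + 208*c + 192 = (c + 3)*(c^3 + 12*c^2 + 48*c + 64) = (c + 3)*(c + 4)*(c^2 + 8*c + 16) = (c + 3)*(c + 4)^2*(c + 4)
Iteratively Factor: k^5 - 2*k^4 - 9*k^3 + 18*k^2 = (k)*(k^4 - 2*k^3 - 9*k^2 + 18*k) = k*(k + 3)*(k^3 - 5*k^2 + 6*k) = k^2*(k + 3)*(k^2 - 5*k + 6) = k^2*(k - 3)*(k + 3)*(k - 2)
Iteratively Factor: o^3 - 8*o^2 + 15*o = (o - 3)*(o^2 - 5*o) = o*(o - 3)*(o - 5)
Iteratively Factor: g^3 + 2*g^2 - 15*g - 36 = (g + 3)*(g^2 - g - 12) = (g - 4)*(g + 3)*(g + 3)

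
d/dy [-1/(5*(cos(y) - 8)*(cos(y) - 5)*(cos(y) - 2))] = 3*(sin(y)^2 + 10*cos(y) - 23)*sin(y)/(5*(cos(y) - 8)^2*(cos(y) - 5)^2*(cos(y) - 2)^2)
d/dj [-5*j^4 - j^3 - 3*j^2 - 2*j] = -20*j^3 - 3*j^2 - 6*j - 2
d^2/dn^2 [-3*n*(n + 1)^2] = -18*n - 12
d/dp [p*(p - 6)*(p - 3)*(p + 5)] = 4*p^3 - 12*p^2 - 54*p + 90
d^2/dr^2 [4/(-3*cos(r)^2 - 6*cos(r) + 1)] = 6*(24*sin(r)^4 - 44*sin(r)^2 - 41*cos(r) + 9*cos(3*r) - 32)/(-3*sin(r)^2 + 6*cos(r) + 2)^3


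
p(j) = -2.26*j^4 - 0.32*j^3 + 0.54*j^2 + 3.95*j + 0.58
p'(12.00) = -15742.45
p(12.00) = -47290.58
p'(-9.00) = 6506.63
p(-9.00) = -14585.81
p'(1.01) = -5.25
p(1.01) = 2.44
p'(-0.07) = 3.87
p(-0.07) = 0.31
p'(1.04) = -6.13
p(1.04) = 2.27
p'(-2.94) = 222.20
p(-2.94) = -167.08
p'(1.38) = -20.15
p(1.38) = -1.98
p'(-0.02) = 3.93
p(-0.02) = 0.50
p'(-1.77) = 49.16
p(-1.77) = -25.13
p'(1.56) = -31.02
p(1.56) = -6.54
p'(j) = -9.04*j^3 - 0.96*j^2 + 1.08*j + 3.95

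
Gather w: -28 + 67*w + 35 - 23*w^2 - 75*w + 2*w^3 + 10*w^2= 2*w^3 - 13*w^2 - 8*w + 7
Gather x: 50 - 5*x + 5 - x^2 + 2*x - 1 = -x^2 - 3*x + 54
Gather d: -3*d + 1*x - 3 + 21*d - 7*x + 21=18*d - 6*x + 18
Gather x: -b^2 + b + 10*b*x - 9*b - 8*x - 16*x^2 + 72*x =-b^2 - 8*b - 16*x^2 + x*(10*b + 64)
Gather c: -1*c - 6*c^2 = -6*c^2 - c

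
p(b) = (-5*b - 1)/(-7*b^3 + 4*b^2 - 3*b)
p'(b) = (-5*b - 1)*(21*b^2 - 8*b + 3)/(-7*b^3 + 4*b^2 - 3*b)^2 - 5/(-7*b^3 + 4*b^2 - 3*b) = (-70*b^3 - b^2 + 8*b - 3)/(b^2*(49*b^4 - 56*b^3 + 58*b^2 - 24*b + 9))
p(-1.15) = 0.25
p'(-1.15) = 0.25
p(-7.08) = 0.01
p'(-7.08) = 0.00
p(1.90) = 0.27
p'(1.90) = -0.31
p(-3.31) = 0.05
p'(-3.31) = 0.03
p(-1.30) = 0.21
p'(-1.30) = 0.20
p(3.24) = 0.08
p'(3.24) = -0.06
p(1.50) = 0.44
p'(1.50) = -0.63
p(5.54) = 0.03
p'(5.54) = -0.01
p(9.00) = 0.01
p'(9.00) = 0.00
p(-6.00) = 0.02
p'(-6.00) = 0.01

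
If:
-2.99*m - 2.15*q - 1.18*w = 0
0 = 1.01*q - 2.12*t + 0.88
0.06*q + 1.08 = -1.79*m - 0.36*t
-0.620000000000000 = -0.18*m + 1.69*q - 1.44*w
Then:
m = -0.75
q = 0.46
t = 0.63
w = 1.06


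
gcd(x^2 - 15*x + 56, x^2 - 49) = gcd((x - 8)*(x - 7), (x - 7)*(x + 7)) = x - 7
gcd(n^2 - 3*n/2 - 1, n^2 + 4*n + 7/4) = n + 1/2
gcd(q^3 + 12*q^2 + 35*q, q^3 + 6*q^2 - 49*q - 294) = q + 7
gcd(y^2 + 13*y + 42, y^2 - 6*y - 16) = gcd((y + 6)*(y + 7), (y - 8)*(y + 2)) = 1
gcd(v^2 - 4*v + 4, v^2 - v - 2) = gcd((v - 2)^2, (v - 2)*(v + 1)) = v - 2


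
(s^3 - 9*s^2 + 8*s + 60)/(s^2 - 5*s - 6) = (s^2 - 3*s - 10)/(s + 1)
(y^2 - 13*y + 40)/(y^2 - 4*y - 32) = (y - 5)/(y + 4)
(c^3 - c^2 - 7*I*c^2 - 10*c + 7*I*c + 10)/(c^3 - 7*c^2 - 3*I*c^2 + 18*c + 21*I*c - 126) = (c^3 - c^2*(1 + 7*I) + c*(-10 + 7*I) + 10)/(c^3 - c^2*(7 + 3*I) + 3*c*(6 + 7*I) - 126)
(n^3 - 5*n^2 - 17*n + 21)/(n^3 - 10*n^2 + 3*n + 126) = (n - 1)/(n - 6)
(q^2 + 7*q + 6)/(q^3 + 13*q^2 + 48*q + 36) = 1/(q + 6)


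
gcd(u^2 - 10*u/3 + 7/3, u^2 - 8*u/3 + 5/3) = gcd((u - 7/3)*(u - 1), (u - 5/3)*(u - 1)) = u - 1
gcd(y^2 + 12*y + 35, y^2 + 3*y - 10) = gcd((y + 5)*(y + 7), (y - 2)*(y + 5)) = y + 5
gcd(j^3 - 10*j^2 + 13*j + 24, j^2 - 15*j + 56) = j - 8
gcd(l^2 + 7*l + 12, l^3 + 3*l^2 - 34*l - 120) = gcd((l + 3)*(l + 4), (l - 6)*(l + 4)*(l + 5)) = l + 4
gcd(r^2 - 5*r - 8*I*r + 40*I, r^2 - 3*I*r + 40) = r - 8*I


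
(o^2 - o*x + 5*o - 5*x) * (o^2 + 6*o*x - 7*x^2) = o^4 + 5*o^3*x + 5*o^3 - 13*o^2*x^2 + 25*o^2*x + 7*o*x^3 - 65*o*x^2 + 35*x^3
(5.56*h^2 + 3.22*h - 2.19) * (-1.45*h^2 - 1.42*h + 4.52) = -8.062*h^4 - 12.5642*h^3 + 23.7343*h^2 + 17.6642*h - 9.8988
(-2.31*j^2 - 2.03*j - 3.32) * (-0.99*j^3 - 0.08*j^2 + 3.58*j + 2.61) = 2.2869*j^5 + 2.1945*j^4 - 4.8206*j^3 - 13.0309*j^2 - 17.1839*j - 8.6652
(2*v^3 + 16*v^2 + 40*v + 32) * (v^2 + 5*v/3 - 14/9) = 2*v^5 + 58*v^4/3 + 572*v^3/9 + 664*v^2/9 - 80*v/9 - 448/9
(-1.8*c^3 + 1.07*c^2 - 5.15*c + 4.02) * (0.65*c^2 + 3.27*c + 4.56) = -1.17*c^5 - 5.1905*c^4 - 8.0566*c^3 - 9.3483*c^2 - 10.3386*c + 18.3312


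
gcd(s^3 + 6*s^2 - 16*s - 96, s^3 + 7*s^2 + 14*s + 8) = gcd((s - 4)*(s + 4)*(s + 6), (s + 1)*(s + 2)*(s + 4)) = s + 4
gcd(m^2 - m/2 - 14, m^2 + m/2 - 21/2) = m + 7/2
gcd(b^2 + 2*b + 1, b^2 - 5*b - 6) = b + 1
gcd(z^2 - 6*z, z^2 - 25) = 1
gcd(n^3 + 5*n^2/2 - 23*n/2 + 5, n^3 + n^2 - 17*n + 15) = n + 5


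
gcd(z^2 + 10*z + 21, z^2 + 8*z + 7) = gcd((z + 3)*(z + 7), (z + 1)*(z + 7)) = z + 7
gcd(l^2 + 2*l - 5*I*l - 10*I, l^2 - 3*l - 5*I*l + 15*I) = l - 5*I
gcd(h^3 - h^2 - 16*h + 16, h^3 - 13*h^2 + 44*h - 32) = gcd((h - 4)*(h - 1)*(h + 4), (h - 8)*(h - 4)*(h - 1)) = h^2 - 5*h + 4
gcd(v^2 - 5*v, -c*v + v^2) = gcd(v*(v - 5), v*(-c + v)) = v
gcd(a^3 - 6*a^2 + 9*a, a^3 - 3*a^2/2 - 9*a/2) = a^2 - 3*a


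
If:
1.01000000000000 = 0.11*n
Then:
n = 9.18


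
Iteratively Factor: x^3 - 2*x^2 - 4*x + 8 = (x + 2)*(x^2 - 4*x + 4) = (x - 2)*(x + 2)*(x - 2)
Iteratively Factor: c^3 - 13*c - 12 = (c + 3)*(c^2 - 3*c - 4) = (c + 1)*(c + 3)*(c - 4)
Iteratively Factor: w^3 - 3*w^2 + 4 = (w - 2)*(w^2 - w - 2) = (w - 2)*(w + 1)*(w - 2)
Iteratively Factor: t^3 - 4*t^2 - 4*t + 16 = (t - 2)*(t^2 - 2*t - 8) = (t - 4)*(t - 2)*(t + 2)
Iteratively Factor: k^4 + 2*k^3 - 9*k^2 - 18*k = (k + 3)*(k^3 - k^2 - 6*k) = (k + 2)*(k + 3)*(k^2 - 3*k) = (k - 3)*(k + 2)*(k + 3)*(k)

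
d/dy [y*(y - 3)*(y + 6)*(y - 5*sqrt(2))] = 4*y^3 - 15*sqrt(2)*y^2 + 9*y^2 - 30*sqrt(2)*y - 36*y + 90*sqrt(2)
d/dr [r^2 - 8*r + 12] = 2*r - 8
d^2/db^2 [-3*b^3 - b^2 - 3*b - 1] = -18*b - 2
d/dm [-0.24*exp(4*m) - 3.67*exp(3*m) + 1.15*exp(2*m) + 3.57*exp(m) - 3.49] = (-0.96*exp(3*m) - 11.01*exp(2*m) + 2.3*exp(m) + 3.57)*exp(m)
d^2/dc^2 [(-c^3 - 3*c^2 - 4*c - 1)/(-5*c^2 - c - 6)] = 2*(56*c^3 - 177*c^2 - 237*c + 55)/(125*c^6 + 75*c^5 + 465*c^4 + 181*c^3 + 558*c^2 + 108*c + 216)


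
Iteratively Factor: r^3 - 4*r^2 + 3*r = (r)*(r^2 - 4*r + 3) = r*(r - 1)*(r - 3)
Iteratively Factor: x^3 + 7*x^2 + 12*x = (x + 3)*(x^2 + 4*x) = x*(x + 3)*(x + 4)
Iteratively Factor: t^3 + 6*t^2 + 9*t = (t + 3)*(t^2 + 3*t) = t*(t + 3)*(t + 3)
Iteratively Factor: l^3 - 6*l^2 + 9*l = (l - 3)*(l^2 - 3*l) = l*(l - 3)*(l - 3)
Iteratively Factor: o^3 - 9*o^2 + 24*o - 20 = (o - 2)*(o^2 - 7*o + 10) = (o - 2)^2*(o - 5)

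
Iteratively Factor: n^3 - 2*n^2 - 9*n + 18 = (n - 3)*(n^2 + n - 6) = (n - 3)*(n + 3)*(n - 2)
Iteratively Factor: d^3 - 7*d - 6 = (d - 3)*(d^2 + 3*d + 2) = (d - 3)*(d + 1)*(d + 2)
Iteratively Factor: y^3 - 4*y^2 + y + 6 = (y + 1)*(y^2 - 5*y + 6) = (y - 3)*(y + 1)*(y - 2)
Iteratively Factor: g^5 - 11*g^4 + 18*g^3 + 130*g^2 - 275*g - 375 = (g + 1)*(g^4 - 12*g^3 + 30*g^2 + 100*g - 375) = (g + 1)*(g + 3)*(g^3 - 15*g^2 + 75*g - 125) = (g - 5)*(g + 1)*(g + 3)*(g^2 - 10*g + 25) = (g - 5)^2*(g + 1)*(g + 3)*(g - 5)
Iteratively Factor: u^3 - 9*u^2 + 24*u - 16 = (u - 4)*(u^2 - 5*u + 4) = (u - 4)*(u - 1)*(u - 4)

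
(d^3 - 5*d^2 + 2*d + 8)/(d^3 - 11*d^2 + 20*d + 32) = (d - 2)/(d - 8)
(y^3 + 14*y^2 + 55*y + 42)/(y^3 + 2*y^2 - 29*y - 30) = (y + 7)/(y - 5)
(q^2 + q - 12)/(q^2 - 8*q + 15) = (q + 4)/(q - 5)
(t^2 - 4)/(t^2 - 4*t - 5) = (4 - t^2)/(-t^2 + 4*t + 5)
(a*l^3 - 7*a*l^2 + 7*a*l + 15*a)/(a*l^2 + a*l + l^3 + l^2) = a*(l^2 - 8*l + 15)/(l*(a + l))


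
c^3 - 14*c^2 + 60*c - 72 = (c - 6)^2*(c - 2)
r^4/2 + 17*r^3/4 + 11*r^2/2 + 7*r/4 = r*(r/2 + 1/2)*(r + 1/2)*(r + 7)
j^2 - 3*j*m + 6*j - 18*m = (j + 6)*(j - 3*m)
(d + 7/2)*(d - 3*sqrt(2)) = d^2 - 3*sqrt(2)*d + 7*d/2 - 21*sqrt(2)/2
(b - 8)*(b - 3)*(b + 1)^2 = b^4 - 9*b^3 + 3*b^2 + 37*b + 24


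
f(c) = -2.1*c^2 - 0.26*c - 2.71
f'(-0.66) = 2.51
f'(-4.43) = 18.35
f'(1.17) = -5.17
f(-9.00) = -170.47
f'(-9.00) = 37.54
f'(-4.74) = 19.65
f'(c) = -4.2*c - 0.26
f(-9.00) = -170.47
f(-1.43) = -6.63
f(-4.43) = -42.77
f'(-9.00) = 37.54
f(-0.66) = -3.45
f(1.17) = -5.89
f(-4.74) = -48.66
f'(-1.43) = 5.75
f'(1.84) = -7.99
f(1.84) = -10.30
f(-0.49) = -3.09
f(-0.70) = -3.56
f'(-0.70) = 2.68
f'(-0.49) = 1.80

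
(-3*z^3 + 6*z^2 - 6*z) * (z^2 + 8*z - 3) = -3*z^5 - 18*z^4 + 51*z^3 - 66*z^2 + 18*z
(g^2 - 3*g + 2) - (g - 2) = g^2 - 4*g + 4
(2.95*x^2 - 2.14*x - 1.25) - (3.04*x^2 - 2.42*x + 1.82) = -0.0899999999999999*x^2 + 0.28*x - 3.07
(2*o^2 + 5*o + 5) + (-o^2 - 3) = o^2 + 5*o + 2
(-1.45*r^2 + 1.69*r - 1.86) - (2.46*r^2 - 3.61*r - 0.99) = -3.91*r^2 + 5.3*r - 0.87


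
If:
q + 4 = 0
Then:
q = -4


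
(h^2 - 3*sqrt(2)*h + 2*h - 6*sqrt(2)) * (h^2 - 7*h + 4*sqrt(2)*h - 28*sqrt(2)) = h^4 - 5*h^3 + sqrt(2)*h^3 - 38*h^2 - 5*sqrt(2)*h^2 - 14*sqrt(2)*h + 120*h + 336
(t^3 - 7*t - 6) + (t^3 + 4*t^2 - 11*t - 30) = 2*t^3 + 4*t^2 - 18*t - 36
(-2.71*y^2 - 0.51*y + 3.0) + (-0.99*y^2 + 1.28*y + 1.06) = -3.7*y^2 + 0.77*y + 4.06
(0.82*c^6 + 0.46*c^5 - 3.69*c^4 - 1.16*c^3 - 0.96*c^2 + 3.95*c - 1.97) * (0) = 0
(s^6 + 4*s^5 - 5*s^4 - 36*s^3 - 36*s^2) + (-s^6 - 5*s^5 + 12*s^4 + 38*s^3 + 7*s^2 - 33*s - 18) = -s^5 + 7*s^4 + 2*s^3 - 29*s^2 - 33*s - 18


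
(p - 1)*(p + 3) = p^2 + 2*p - 3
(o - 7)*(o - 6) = o^2 - 13*o + 42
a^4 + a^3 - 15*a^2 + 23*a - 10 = (a - 2)*(a - 1)^2*(a + 5)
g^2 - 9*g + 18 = (g - 6)*(g - 3)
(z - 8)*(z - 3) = z^2 - 11*z + 24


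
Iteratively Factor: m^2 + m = (m)*(m + 1)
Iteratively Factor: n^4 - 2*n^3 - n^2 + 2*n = (n - 2)*(n^3 - n) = n*(n - 2)*(n^2 - 1) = n*(n - 2)*(n - 1)*(n + 1)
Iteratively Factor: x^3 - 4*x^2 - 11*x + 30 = (x - 5)*(x^2 + x - 6) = (x - 5)*(x + 3)*(x - 2)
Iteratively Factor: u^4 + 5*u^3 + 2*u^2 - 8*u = (u - 1)*(u^3 + 6*u^2 + 8*u) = (u - 1)*(u + 2)*(u^2 + 4*u) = u*(u - 1)*(u + 2)*(u + 4)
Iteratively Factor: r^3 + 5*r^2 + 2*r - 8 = (r - 1)*(r^2 + 6*r + 8) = (r - 1)*(r + 2)*(r + 4)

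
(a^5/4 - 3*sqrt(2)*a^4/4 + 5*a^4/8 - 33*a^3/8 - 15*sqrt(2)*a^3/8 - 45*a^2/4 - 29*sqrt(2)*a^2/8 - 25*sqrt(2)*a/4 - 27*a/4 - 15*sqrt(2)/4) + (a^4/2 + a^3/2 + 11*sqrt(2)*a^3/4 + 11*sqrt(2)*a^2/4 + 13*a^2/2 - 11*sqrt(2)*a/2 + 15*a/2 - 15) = a^5/4 - 3*sqrt(2)*a^4/4 + 9*a^4/8 - 29*a^3/8 + 7*sqrt(2)*a^3/8 - 19*a^2/4 - 7*sqrt(2)*a^2/8 - 47*sqrt(2)*a/4 + 3*a/4 - 15 - 15*sqrt(2)/4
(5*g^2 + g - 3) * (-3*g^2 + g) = -15*g^4 + 2*g^3 + 10*g^2 - 3*g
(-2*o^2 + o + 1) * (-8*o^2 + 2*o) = 16*o^4 - 12*o^3 - 6*o^2 + 2*o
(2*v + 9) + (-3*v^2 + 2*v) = -3*v^2 + 4*v + 9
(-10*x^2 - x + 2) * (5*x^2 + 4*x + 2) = -50*x^4 - 45*x^3 - 14*x^2 + 6*x + 4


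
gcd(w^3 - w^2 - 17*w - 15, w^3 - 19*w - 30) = w^2 - 2*w - 15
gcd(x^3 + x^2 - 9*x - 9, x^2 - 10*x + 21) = x - 3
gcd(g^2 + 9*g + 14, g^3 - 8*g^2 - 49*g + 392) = g + 7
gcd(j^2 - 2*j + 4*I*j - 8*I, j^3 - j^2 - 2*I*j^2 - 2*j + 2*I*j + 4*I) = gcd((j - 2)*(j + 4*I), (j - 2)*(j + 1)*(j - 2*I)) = j - 2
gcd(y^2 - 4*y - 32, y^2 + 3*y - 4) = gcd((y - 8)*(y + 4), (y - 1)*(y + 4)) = y + 4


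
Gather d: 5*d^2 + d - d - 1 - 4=5*d^2 - 5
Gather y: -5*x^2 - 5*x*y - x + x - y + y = -5*x^2 - 5*x*y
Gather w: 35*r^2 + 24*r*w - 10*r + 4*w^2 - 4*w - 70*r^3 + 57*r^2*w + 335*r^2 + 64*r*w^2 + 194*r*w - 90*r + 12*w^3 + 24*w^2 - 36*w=-70*r^3 + 370*r^2 - 100*r + 12*w^3 + w^2*(64*r + 28) + w*(57*r^2 + 218*r - 40)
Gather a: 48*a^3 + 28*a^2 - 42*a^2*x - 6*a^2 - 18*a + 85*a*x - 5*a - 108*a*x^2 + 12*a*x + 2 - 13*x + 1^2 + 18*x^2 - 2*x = 48*a^3 + a^2*(22 - 42*x) + a*(-108*x^2 + 97*x - 23) + 18*x^2 - 15*x + 3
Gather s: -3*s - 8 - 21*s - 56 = -24*s - 64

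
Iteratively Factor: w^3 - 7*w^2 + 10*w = (w - 5)*(w^2 - 2*w) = w*(w - 5)*(w - 2)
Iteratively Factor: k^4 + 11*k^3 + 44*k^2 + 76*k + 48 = (k + 4)*(k^3 + 7*k^2 + 16*k + 12) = (k + 2)*(k + 4)*(k^2 + 5*k + 6) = (k + 2)*(k + 3)*(k + 4)*(k + 2)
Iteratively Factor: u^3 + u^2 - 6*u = (u - 2)*(u^2 + 3*u) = u*(u - 2)*(u + 3)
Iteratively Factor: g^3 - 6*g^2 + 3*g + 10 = (g - 2)*(g^2 - 4*g - 5) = (g - 5)*(g - 2)*(g + 1)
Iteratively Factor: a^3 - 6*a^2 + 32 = (a - 4)*(a^2 - 2*a - 8) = (a - 4)*(a + 2)*(a - 4)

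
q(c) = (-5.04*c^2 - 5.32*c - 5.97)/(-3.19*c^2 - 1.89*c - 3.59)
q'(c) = (-10.08*c - 5.32)/(-3.19*c^2 - 1.89*c - 3.59) + (6.38*c + 1.89)*(-5.04*c^2 - 5.32*c - 5.97)/(-3.19*c^2 - 1.89*c - 3.59)^2 = (-7.4452*c^2 - 1.9014*c + 7.8155)/(10.1761*c^4 + 12.0582*c^3 + 26.4763*c^2 + 13.5702*c + 12.8881)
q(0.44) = 1.84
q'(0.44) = 0.22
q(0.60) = 1.87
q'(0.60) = 0.12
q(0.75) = 1.88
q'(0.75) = 0.05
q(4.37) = 1.72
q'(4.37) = -0.03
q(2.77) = 1.78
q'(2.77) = -0.05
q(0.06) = 1.70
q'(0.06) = 0.56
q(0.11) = 1.72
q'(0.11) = 0.51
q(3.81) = 1.74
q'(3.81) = -0.03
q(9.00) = 1.66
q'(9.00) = -0.01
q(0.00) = 1.66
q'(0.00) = 0.61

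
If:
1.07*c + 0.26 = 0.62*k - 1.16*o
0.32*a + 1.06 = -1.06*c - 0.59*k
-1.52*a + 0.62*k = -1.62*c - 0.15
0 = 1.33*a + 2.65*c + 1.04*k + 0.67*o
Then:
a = -3.01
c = -9.13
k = 16.24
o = 16.88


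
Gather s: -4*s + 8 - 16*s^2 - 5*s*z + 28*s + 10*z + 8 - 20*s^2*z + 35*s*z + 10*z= s^2*(-20*z - 16) + s*(30*z + 24) + 20*z + 16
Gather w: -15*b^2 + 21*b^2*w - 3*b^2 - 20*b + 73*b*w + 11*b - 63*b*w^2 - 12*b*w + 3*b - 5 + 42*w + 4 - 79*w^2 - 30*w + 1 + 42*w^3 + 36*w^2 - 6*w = -18*b^2 - 6*b + 42*w^3 + w^2*(-63*b - 43) + w*(21*b^2 + 61*b + 6)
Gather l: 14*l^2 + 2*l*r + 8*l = 14*l^2 + l*(2*r + 8)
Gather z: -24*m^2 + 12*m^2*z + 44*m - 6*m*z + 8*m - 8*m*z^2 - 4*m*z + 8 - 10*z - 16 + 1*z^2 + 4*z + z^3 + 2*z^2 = -24*m^2 + 52*m + z^3 + z^2*(3 - 8*m) + z*(12*m^2 - 10*m - 6) - 8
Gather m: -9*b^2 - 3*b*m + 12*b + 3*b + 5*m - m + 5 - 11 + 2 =-9*b^2 + 15*b + m*(4 - 3*b) - 4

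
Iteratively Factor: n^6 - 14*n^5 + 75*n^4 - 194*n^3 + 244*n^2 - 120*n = (n - 2)*(n^5 - 12*n^4 + 51*n^3 - 92*n^2 + 60*n) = (n - 2)^2*(n^4 - 10*n^3 + 31*n^2 - 30*n) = (n - 2)^3*(n^3 - 8*n^2 + 15*n) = n*(n - 2)^3*(n^2 - 8*n + 15) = n*(n - 5)*(n - 2)^3*(n - 3)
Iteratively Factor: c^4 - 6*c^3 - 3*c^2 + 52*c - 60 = (c - 5)*(c^3 - c^2 - 8*c + 12) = (c - 5)*(c - 2)*(c^2 + c - 6) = (c - 5)*(c - 2)*(c + 3)*(c - 2)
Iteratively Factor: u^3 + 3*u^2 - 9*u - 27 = (u + 3)*(u^2 - 9) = (u + 3)^2*(u - 3)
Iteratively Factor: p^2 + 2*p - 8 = (p - 2)*(p + 4)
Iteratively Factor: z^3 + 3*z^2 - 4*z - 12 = (z - 2)*(z^2 + 5*z + 6) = (z - 2)*(z + 3)*(z + 2)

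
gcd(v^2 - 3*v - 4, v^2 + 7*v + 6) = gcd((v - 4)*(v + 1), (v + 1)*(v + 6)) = v + 1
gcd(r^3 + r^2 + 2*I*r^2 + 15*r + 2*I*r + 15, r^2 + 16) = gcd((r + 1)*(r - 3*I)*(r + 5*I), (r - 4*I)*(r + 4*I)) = 1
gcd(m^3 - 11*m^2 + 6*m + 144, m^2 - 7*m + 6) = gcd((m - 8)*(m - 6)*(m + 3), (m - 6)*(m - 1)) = m - 6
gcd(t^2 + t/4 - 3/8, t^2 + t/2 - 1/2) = t - 1/2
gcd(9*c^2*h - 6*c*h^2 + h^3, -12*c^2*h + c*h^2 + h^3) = 3*c*h - h^2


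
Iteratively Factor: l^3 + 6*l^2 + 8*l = (l + 2)*(l^2 + 4*l) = (l + 2)*(l + 4)*(l)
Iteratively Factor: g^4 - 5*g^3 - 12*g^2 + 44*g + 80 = (g + 2)*(g^3 - 7*g^2 + 2*g + 40) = (g + 2)^2*(g^2 - 9*g + 20) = (g - 5)*(g + 2)^2*(g - 4)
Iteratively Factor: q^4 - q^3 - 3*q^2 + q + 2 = (q + 1)*(q^3 - 2*q^2 - q + 2) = (q + 1)^2*(q^2 - 3*q + 2) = (q - 1)*(q + 1)^2*(q - 2)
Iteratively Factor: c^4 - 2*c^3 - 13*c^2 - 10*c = (c + 1)*(c^3 - 3*c^2 - 10*c) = c*(c + 1)*(c^2 - 3*c - 10) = c*(c + 1)*(c + 2)*(c - 5)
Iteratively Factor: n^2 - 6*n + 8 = (n - 2)*(n - 4)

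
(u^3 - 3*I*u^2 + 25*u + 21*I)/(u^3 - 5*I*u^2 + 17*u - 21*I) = (u + I)/(u - I)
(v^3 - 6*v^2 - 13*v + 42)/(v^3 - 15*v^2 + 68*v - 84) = (v + 3)/(v - 6)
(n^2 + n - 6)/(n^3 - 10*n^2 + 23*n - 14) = (n + 3)/(n^2 - 8*n + 7)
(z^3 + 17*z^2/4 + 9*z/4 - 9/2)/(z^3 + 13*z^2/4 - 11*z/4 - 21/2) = (4*z - 3)/(4*z - 7)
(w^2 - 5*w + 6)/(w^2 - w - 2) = (w - 3)/(w + 1)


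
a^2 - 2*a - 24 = (a - 6)*(a + 4)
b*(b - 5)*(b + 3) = b^3 - 2*b^2 - 15*b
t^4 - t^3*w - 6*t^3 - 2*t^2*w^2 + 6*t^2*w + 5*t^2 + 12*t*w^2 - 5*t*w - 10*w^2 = (t - 5)*(t - 1)*(t - 2*w)*(t + w)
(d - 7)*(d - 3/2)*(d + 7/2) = d^3 - 5*d^2 - 77*d/4 + 147/4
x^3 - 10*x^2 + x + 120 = (x - 8)*(x - 5)*(x + 3)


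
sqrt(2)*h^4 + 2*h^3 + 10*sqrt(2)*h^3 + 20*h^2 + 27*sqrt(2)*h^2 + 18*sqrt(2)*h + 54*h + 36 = (h + 3)*(h + 6)*(h + sqrt(2))*(sqrt(2)*h + sqrt(2))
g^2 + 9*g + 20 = (g + 4)*(g + 5)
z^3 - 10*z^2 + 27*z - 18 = (z - 6)*(z - 3)*(z - 1)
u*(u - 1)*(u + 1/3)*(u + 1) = u^4 + u^3/3 - u^2 - u/3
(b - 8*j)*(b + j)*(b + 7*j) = b^3 - 57*b*j^2 - 56*j^3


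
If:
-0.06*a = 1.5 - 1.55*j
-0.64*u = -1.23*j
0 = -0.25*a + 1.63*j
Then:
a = 8.44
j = 1.29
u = 2.49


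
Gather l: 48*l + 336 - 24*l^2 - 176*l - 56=-24*l^2 - 128*l + 280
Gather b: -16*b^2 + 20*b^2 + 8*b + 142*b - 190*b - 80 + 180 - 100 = 4*b^2 - 40*b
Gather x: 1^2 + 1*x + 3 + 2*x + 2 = 3*x + 6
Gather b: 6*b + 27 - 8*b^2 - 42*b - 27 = -8*b^2 - 36*b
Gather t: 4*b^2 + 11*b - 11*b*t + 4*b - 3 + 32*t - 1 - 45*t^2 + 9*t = 4*b^2 + 15*b - 45*t^2 + t*(41 - 11*b) - 4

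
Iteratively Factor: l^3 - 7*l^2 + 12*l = (l - 4)*(l^2 - 3*l) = l*(l - 4)*(l - 3)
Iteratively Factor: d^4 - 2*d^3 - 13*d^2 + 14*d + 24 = (d + 1)*(d^3 - 3*d^2 - 10*d + 24) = (d - 2)*(d + 1)*(d^2 - d - 12) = (d - 2)*(d + 1)*(d + 3)*(d - 4)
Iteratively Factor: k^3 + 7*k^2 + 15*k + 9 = (k + 3)*(k^2 + 4*k + 3) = (k + 1)*(k + 3)*(k + 3)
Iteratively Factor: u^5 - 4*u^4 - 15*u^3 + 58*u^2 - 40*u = (u - 2)*(u^4 - 2*u^3 - 19*u^2 + 20*u) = (u - 2)*(u + 4)*(u^3 - 6*u^2 + 5*u) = u*(u - 2)*(u + 4)*(u^2 - 6*u + 5) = u*(u - 2)*(u - 1)*(u + 4)*(u - 5)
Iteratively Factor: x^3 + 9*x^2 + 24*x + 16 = (x + 4)*(x^2 + 5*x + 4) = (x + 4)^2*(x + 1)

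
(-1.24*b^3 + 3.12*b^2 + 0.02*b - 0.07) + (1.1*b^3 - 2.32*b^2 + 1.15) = -0.14*b^3 + 0.8*b^2 + 0.02*b + 1.08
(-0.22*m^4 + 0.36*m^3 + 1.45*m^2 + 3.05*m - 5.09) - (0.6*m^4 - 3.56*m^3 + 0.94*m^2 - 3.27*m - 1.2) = -0.82*m^4 + 3.92*m^3 + 0.51*m^2 + 6.32*m - 3.89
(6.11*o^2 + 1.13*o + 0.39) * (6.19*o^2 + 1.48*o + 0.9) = 37.8209*o^4 + 16.0375*o^3 + 9.5855*o^2 + 1.5942*o + 0.351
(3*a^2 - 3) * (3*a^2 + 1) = 9*a^4 - 6*a^2 - 3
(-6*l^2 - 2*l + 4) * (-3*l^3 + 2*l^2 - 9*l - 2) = 18*l^5 - 6*l^4 + 38*l^3 + 38*l^2 - 32*l - 8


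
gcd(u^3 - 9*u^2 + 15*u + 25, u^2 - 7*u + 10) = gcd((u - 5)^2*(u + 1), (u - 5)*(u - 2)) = u - 5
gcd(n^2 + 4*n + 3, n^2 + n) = n + 1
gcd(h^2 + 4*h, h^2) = h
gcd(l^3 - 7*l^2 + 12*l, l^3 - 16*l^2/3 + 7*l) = l^2 - 3*l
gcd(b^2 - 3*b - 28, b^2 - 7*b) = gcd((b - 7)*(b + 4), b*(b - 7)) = b - 7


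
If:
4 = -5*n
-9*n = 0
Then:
No Solution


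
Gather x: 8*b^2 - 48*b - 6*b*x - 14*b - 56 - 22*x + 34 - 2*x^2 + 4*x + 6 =8*b^2 - 62*b - 2*x^2 + x*(-6*b - 18) - 16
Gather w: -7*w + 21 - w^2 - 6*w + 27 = -w^2 - 13*w + 48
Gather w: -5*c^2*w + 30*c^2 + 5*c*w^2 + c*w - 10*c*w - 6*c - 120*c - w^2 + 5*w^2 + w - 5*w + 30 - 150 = 30*c^2 - 126*c + w^2*(5*c + 4) + w*(-5*c^2 - 9*c - 4) - 120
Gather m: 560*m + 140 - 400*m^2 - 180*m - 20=-400*m^2 + 380*m + 120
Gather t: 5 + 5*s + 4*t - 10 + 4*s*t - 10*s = -5*s + t*(4*s + 4) - 5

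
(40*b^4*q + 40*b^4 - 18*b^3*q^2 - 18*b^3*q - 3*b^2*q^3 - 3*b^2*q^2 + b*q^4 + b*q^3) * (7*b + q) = 280*b^5*q + 280*b^5 - 86*b^4*q^2 - 86*b^4*q - 39*b^3*q^3 - 39*b^3*q^2 + 4*b^2*q^4 + 4*b^2*q^3 + b*q^5 + b*q^4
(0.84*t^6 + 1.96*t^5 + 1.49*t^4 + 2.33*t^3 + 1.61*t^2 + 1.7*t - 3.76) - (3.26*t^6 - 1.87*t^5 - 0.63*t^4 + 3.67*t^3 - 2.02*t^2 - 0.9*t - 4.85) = -2.42*t^6 + 3.83*t^5 + 2.12*t^4 - 1.34*t^3 + 3.63*t^2 + 2.6*t + 1.09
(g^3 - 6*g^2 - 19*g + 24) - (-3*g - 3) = g^3 - 6*g^2 - 16*g + 27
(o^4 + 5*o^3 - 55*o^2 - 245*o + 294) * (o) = o^5 + 5*o^4 - 55*o^3 - 245*o^2 + 294*o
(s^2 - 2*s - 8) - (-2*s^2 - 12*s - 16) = 3*s^2 + 10*s + 8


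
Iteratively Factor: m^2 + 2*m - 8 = (m - 2)*(m + 4)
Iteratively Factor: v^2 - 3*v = (v - 3)*(v)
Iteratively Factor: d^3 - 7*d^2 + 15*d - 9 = (d - 3)*(d^2 - 4*d + 3) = (d - 3)*(d - 1)*(d - 3)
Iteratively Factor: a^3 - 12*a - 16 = (a + 2)*(a^2 - 2*a - 8) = (a + 2)^2*(a - 4)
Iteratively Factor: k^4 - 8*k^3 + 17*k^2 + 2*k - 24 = (k - 2)*(k^3 - 6*k^2 + 5*k + 12) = (k - 3)*(k - 2)*(k^2 - 3*k - 4) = (k - 3)*(k - 2)*(k + 1)*(k - 4)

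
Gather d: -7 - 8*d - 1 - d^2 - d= -d^2 - 9*d - 8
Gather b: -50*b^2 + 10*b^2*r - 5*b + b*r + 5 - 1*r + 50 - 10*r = b^2*(10*r - 50) + b*(r - 5) - 11*r + 55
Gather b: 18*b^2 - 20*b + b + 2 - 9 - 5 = 18*b^2 - 19*b - 12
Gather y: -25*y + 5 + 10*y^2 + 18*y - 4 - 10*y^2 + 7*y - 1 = 0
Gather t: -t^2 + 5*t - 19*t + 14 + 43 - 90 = -t^2 - 14*t - 33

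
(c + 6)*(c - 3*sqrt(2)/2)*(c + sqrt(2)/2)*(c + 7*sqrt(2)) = c^4 + 6*c^3 + 6*sqrt(2)*c^3 - 31*c^2/2 + 36*sqrt(2)*c^2 - 93*c - 21*sqrt(2)*c/2 - 63*sqrt(2)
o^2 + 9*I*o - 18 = (o + 3*I)*(o + 6*I)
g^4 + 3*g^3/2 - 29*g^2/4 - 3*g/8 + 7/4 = (g - 2)*(g - 1/2)*(g + 1/2)*(g + 7/2)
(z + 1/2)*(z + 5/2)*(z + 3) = z^3 + 6*z^2 + 41*z/4 + 15/4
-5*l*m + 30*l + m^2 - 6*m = (-5*l + m)*(m - 6)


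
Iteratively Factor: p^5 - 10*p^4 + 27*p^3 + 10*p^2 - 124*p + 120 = (p - 2)*(p^4 - 8*p^3 + 11*p^2 + 32*p - 60) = (p - 5)*(p - 2)*(p^3 - 3*p^2 - 4*p + 12) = (p - 5)*(p - 2)*(p + 2)*(p^2 - 5*p + 6) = (p - 5)*(p - 2)^2*(p + 2)*(p - 3)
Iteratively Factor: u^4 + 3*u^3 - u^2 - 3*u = (u - 1)*(u^3 + 4*u^2 + 3*u) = (u - 1)*(u + 3)*(u^2 + u) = u*(u - 1)*(u + 3)*(u + 1)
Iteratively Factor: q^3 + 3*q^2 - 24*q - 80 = (q - 5)*(q^2 + 8*q + 16) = (q - 5)*(q + 4)*(q + 4)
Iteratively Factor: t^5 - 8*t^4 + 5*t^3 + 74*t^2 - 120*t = (t - 5)*(t^4 - 3*t^3 - 10*t^2 + 24*t) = (t - 5)*(t - 4)*(t^3 + t^2 - 6*t) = (t - 5)*(t - 4)*(t + 3)*(t^2 - 2*t) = (t - 5)*(t - 4)*(t - 2)*(t + 3)*(t)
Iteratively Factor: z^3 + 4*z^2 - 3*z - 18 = (z + 3)*(z^2 + z - 6) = (z + 3)^2*(z - 2)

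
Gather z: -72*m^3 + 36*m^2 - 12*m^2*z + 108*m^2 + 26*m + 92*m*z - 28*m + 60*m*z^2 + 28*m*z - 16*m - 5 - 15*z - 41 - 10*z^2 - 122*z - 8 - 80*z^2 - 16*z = -72*m^3 + 144*m^2 - 18*m + z^2*(60*m - 90) + z*(-12*m^2 + 120*m - 153) - 54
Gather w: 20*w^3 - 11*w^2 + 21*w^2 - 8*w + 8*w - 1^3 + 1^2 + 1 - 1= 20*w^3 + 10*w^2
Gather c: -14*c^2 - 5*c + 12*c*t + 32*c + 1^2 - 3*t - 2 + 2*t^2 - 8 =-14*c^2 + c*(12*t + 27) + 2*t^2 - 3*t - 9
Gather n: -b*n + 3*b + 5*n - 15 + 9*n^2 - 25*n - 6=3*b + 9*n^2 + n*(-b - 20) - 21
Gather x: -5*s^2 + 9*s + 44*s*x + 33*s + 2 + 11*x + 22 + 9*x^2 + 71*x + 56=-5*s^2 + 42*s + 9*x^2 + x*(44*s + 82) + 80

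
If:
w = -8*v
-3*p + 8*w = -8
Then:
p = 8*w/3 + 8/3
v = -w/8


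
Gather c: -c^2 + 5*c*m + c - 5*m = -c^2 + c*(5*m + 1) - 5*m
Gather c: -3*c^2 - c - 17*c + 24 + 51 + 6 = -3*c^2 - 18*c + 81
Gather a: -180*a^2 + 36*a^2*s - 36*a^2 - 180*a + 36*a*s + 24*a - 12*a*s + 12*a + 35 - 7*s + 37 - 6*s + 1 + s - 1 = a^2*(36*s - 216) + a*(24*s - 144) - 12*s + 72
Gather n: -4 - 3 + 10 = 3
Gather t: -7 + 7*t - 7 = 7*t - 14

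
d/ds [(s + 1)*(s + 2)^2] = (s + 2)*(3*s + 4)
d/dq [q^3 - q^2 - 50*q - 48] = 3*q^2 - 2*q - 50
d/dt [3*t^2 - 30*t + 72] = 6*t - 30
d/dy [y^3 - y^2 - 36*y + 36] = 3*y^2 - 2*y - 36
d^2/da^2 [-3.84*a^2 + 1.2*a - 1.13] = -7.68000000000000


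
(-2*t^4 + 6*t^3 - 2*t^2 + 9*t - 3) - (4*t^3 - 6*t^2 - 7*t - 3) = -2*t^4 + 2*t^3 + 4*t^2 + 16*t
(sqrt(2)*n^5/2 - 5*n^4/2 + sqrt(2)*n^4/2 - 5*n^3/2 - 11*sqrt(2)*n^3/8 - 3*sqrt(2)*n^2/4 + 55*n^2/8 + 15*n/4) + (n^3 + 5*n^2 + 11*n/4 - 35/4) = sqrt(2)*n^5/2 - 5*n^4/2 + sqrt(2)*n^4/2 - 11*sqrt(2)*n^3/8 - 3*n^3/2 - 3*sqrt(2)*n^2/4 + 95*n^2/8 + 13*n/2 - 35/4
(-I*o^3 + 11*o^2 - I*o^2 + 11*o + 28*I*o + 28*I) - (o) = -I*o^3 + 11*o^2 - I*o^2 + 10*o + 28*I*o + 28*I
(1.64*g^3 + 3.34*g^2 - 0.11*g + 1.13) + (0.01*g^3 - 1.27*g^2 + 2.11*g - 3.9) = 1.65*g^3 + 2.07*g^2 + 2.0*g - 2.77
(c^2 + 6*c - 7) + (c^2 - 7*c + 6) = 2*c^2 - c - 1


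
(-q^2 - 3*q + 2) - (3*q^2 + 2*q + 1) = -4*q^2 - 5*q + 1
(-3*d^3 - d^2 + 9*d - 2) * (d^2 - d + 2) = -3*d^5 + 2*d^4 + 4*d^3 - 13*d^2 + 20*d - 4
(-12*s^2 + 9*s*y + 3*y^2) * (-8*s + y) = 96*s^3 - 84*s^2*y - 15*s*y^2 + 3*y^3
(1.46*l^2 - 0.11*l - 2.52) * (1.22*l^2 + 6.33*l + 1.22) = 1.7812*l^4 + 9.1076*l^3 - 1.9895*l^2 - 16.0858*l - 3.0744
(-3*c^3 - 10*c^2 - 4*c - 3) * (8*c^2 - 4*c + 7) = -24*c^5 - 68*c^4 - 13*c^3 - 78*c^2 - 16*c - 21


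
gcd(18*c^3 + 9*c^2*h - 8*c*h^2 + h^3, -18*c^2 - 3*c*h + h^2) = 6*c - h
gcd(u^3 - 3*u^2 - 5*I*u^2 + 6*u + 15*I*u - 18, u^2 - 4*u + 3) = u - 3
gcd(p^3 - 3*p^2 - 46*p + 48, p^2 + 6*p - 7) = p - 1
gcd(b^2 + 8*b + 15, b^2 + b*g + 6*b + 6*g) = 1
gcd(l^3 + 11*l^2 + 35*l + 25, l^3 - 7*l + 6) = 1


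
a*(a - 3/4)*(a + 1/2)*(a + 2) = a^4 + 7*a^3/4 - 7*a^2/8 - 3*a/4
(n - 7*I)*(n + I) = n^2 - 6*I*n + 7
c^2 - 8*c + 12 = (c - 6)*(c - 2)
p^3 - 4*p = p*(p - 2)*(p + 2)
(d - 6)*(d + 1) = d^2 - 5*d - 6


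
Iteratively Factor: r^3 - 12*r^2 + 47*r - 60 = (r - 4)*(r^2 - 8*r + 15) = (r - 4)*(r - 3)*(r - 5)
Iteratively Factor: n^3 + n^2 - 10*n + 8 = (n + 4)*(n^2 - 3*n + 2) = (n - 1)*(n + 4)*(n - 2)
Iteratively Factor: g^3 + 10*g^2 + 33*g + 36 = (g + 4)*(g^2 + 6*g + 9) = (g + 3)*(g + 4)*(g + 3)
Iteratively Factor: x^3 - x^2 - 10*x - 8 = (x - 4)*(x^2 + 3*x + 2) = (x - 4)*(x + 2)*(x + 1)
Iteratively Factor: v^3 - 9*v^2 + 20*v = (v - 4)*(v^2 - 5*v) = v*(v - 4)*(v - 5)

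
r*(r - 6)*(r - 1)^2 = r^4 - 8*r^3 + 13*r^2 - 6*r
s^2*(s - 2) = s^3 - 2*s^2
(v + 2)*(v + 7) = v^2 + 9*v + 14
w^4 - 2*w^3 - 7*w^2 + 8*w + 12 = (w - 3)*(w - 2)*(w + 1)*(w + 2)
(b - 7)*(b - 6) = b^2 - 13*b + 42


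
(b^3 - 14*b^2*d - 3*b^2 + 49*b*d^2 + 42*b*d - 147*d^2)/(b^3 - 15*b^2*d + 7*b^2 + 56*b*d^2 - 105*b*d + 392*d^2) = (b^2 - 7*b*d - 3*b + 21*d)/(b^2 - 8*b*d + 7*b - 56*d)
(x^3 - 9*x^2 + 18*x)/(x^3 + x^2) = (x^2 - 9*x + 18)/(x*(x + 1))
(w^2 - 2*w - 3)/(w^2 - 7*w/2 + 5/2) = 2*(w^2 - 2*w - 3)/(2*w^2 - 7*w + 5)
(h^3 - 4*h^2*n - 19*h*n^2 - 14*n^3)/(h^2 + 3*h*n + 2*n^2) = h - 7*n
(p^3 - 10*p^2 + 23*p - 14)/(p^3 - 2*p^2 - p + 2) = (p - 7)/(p + 1)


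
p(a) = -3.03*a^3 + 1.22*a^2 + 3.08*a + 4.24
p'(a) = -9.09*a^2 + 2.44*a + 3.08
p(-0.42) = 3.39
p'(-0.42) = 0.45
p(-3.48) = 135.99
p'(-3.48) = -115.49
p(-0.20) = 3.70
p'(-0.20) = 2.23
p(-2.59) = 57.09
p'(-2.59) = -64.22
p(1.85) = -5.07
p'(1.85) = -23.52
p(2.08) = -11.34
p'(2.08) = -31.17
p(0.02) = 4.30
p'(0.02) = 3.13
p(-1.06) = 5.95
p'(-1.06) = -9.72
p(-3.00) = 87.79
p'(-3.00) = -86.05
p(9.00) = -2078.09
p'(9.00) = -711.25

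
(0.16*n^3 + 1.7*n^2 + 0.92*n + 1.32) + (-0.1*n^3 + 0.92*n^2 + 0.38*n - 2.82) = 0.06*n^3 + 2.62*n^2 + 1.3*n - 1.5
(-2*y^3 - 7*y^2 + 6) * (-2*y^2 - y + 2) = 4*y^5 + 16*y^4 + 3*y^3 - 26*y^2 - 6*y + 12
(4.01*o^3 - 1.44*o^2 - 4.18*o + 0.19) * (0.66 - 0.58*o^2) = -2.3258*o^5 + 0.8352*o^4 + 5.071*o^3 - 1.0606*o^2 - 2.7588*o + 0.1254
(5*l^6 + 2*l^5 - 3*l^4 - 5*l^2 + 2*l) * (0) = 0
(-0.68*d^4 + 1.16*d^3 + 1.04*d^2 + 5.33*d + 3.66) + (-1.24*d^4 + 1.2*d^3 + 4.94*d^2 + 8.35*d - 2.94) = -1.92*d^4 + 2.36*d^3 + 5.98*d^2 + 13.68*d + 0.72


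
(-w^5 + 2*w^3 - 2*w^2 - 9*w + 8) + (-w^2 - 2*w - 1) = -w^5 + 2*w^3 - 3*w^2 - 11*w + 7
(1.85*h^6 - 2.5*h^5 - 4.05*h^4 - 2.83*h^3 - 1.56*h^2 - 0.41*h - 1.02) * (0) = 0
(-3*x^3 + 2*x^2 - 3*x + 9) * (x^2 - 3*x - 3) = -3*x^5 + 11*x^4 + 12*x^2 - 18*x - 27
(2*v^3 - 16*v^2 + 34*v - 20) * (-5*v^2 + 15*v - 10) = -10*v^5 + 110*v^4 - 430*v^3 + 770*v^2 - 640*v + 200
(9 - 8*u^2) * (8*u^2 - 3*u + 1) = -64*u^4 + 24*u^3 + 64*u^2 - 27*u + 9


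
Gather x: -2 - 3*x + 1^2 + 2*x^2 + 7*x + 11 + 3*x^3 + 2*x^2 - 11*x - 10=3*x^3 + 4*x^2 - 7*x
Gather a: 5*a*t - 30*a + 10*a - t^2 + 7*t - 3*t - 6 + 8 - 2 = a*(5*t - 20) - t^2 + 4*t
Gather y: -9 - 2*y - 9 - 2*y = -4*y - 18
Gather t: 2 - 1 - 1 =0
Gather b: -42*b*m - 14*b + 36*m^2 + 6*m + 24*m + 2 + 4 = b*(-42*m - 14) + 36*m^2 + 30*m + 6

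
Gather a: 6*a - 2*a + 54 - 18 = 4*a + 36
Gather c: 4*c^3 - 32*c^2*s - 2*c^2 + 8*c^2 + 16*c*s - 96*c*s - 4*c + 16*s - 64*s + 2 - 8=4*c^3 + c^2*(6 - 32*s) + c*(-80*s - 4) - 48*s - 6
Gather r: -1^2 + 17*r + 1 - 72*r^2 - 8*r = -72*r^2 + 9*r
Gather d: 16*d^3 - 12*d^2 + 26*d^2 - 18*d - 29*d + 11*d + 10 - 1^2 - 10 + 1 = 16*d^3 + 14*d^2 - 36*d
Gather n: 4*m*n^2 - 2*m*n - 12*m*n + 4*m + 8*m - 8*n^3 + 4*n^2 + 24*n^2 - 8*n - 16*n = 12*m - 8*n^3 + n^2*(4*m + 28) + n*(-14*m - 24)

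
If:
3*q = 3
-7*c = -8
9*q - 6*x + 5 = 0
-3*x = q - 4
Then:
No Solution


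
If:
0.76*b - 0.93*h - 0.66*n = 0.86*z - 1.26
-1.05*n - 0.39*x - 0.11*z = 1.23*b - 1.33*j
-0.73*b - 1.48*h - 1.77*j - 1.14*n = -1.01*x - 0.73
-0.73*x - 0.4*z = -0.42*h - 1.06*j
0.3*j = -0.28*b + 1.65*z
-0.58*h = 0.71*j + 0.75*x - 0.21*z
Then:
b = -1.40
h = -1.54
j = 0.83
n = 2.57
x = 0.37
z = -0.09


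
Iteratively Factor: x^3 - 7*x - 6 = (x + 1)*(x^2 - x - 6) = (x - 3)*(x + 1)*(x + 2)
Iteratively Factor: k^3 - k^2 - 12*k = (k - 4)*(k^2 + 3*k) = k*(k - 4)*(k + 3)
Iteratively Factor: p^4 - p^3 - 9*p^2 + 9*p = (p - 1)*(p^3 - 9*p) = (p - 3)*(p - 1)*(p^2 + 3*p) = p*(p - 3)*(p - 1)*(p + 3)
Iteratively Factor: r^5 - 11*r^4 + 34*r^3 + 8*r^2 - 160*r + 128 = (r - 4)*(r^4 - 7*r^3 + 6*r^2 + 32*r - 32) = (r - 4)*(r + 2)*(r^3 - 9*r^2 + 24*r - 16) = (r - 4)^2*(r + 2)*(r^2 - 5*r + 4) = (r - 4)^2*(r - 1)*(r + 2)*(r - 4)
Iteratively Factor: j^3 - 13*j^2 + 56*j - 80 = (j - 4)*(j^2 - 9*j + 20) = (j - 5)*(j - 4)*(j - 4)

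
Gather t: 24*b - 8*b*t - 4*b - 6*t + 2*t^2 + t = 20*b + 2*t^2 + t*(-8*b - 5)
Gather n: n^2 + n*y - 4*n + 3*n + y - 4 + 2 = n^2 + n*(y - 1) + y - 2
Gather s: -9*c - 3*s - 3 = -9*c - 3*s - 3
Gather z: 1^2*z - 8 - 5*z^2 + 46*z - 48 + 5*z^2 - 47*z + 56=0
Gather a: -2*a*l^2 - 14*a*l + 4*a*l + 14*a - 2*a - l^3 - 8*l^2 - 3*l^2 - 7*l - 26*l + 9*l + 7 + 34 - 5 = a*(-2*l^2 - 10*l + 12) - l^3 - 11*l^2 - 24*l + 36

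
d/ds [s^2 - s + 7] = 2*s - 1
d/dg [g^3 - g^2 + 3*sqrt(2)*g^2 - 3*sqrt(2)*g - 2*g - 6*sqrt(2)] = 3*g^2 - 2*g + 6*sqrt(2)*g - 3*sqrt(2) - 2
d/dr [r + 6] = 1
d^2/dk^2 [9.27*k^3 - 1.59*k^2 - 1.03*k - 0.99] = 55.62*k - 3.18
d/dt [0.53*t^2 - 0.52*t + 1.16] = 1.06*t - 0.52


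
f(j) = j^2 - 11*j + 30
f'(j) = 2*j - 11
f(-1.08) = 43.05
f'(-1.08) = -13.16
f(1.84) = 13.15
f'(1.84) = -7.32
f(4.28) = 1.24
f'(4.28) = -2.44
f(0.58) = 23.96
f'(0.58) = -9.84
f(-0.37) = 34.21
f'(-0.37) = -11.74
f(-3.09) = 73.54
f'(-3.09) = -17.18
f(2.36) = 9.61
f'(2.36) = -6.28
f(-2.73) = 67.48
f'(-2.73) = -16.46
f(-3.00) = 72.00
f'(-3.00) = -17.00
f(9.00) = 12.00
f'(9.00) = 7.00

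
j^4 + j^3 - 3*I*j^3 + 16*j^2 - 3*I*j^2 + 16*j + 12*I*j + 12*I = (j - 6*I)*(j + 2*I)*(-I*j + 1)*(I*j + I)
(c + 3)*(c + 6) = c^2 + 9*c + 18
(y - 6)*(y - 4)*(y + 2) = y^3 - 8*y^2 + 4*y + 48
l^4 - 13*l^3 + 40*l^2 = l^2*(l - 8)*(l - 5)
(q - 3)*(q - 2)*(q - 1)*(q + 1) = q^4 - 5*q^3 + 5*q^2 + 5*q - 6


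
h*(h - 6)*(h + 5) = h^3 - h^2 - 30*h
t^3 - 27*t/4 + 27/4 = (t - 3/2)^2*(t + 3)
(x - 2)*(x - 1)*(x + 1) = x^3 - 2*x^2 - x + 2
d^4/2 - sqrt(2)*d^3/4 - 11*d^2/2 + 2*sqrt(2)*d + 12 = (d/2 + sqrt(2))*(d - 2*sqrt(2))*(d - 3*sqrt(2)/2)*(d + sqrt(2))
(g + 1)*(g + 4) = g^2 + 5*g + 4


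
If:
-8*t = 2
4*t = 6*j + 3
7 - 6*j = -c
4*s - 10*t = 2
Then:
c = -11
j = -2/3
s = -1/8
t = -1/4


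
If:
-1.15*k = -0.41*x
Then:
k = 0.356521739130435*x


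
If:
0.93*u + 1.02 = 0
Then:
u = -1.10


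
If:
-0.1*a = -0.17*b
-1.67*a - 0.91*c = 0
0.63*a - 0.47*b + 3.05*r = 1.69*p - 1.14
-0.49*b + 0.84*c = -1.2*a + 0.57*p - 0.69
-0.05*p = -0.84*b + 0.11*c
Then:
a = 0.08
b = 0.05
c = -0.15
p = 1.12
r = 0.24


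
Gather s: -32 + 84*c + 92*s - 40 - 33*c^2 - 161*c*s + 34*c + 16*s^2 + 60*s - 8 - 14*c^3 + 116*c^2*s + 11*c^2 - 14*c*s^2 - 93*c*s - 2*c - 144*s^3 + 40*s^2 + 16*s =-14*c^3 - 22*c^2 + 116*c - 144*s^3 + s^2*(56 - 14*c) + s*(116*c^2 - 254*c + 168) - 80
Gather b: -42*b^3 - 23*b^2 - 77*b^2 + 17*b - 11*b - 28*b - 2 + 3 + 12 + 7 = -42*b^3 - 100*b^2 - 22*b + 20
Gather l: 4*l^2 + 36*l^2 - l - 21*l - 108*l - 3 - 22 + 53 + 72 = 40*l^2 - 130*l + 100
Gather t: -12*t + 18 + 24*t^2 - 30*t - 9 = 24*t^2 - 42*t + 9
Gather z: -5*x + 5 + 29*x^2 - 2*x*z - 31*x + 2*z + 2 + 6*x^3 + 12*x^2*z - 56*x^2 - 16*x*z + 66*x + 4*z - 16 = 6*x^3 - 27*x^2 + 30*x + z*(12*x^2 - 18*x + 6) - 9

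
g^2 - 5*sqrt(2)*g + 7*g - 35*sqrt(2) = (g + 7)*(g - 5*sqrt(2))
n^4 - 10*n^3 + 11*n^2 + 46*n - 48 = (n - 8)*(n - 3)*(n - 1)*(n + 2)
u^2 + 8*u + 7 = (u + 1)*(u + 7)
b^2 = b^2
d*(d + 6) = d^2 + 6*d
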